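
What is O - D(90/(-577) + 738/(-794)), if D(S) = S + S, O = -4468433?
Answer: -1023578981591/229069 ≈ -4.4684e+6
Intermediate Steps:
D(S) = 2*S
O - D(90/(-577) + 738/(-794)) = -4468433 - 2*(90/(-577) + 738/(-794)) = -4468433 - 2*(90*(-1/577) + 738*(-1/794)) = -4468433 - 2*(-90/577 - 369/397) = -4468433 - 2*(-248643)/229069 = -4468433 - 1*(-497286/229069) = -4468433 + 497286/229069 = -1023578981591/229069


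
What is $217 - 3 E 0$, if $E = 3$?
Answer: $0$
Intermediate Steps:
$217 - 3 E 0 = 217 \left(-3\right) 3 \cdot 0 = 217 \left(\left(-9\right) 0\right) = 217 \cdot 0 = 0$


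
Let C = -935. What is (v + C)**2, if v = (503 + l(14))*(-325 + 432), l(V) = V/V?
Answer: 2808258049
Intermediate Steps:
l(V) = 1
v = 53928 (v = (503 + 1)*(-325 + 432) = 504*107 = 53928)
(v + C)**2 = (53928 - 935)**2 = 52993**2 = 2808258049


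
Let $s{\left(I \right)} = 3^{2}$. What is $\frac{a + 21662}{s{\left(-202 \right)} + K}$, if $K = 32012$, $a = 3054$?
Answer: $\frac{24716}{32021} \approx 0.77187$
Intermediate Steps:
$s{\left(I \right)} = 9$
$\frac{a + 21662}{s{\left(-202 \right)} + K} = \frac{3054 + 21662}{9 + 32012} = \frac{24716}{32021}$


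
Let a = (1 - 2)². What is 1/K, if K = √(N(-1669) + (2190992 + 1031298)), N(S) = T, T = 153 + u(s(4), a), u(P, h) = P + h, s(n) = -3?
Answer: √358049/1074147 ≈ 0.00055707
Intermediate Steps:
a = 1 (a = (-1)² = 1)
T = 151 (T = 153 + (-3 + 1) = 153 - 2 = 151)
N(S) = 151
K = 3*√358049 (K = √(151 + (2190992 + 1031298)) = √(151 + 3222290) = √3222441 = 3*√358049 ≈ 1795.1)
1/K = 1/(3*√358049) = √358049/1074147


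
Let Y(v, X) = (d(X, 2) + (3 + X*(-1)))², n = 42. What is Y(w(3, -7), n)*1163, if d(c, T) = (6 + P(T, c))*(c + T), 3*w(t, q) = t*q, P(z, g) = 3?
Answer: 148223187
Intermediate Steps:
w(t, q) = q*t/3 (w(t, q) = (t*q)/3 = (q*t)/3 = q*t/3)
d(c, T) = 9*T + 9*c (d(c, T) = (6 + 3)*(c + T) = 9*(T + c) = 9*T + 9*c)
Y(v, X) = (21 + 8*X)² (Y(v, X) = ((9*2 + 9*X) + (3 + X*(-1)))² = ((18 + 9*X) + (3 - X))² = (21 + 8*X)²)
Y(w(3, -7), n)*1163 = (21 + 8*42)²*1163 = (21 + 336)²*1163 = 357²*1163 = 127449*1163 = 148223187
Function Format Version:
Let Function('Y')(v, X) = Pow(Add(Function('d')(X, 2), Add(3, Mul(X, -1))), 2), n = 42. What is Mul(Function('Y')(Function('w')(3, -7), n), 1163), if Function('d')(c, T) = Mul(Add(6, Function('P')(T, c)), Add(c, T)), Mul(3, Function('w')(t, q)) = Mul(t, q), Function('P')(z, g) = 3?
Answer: 148223187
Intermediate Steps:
Function('w')(t, q) = Mul(Rational(1, 3), q, t) (Function('w')(t, q) = Mul(Rational(1, 3), Mul(t, q)) = Mul(Rational(1, 3), Mul(q, t)) = Mul(Rational(1, 3), q, t))
Function('d')(c, T) = Add(Mul(9, T), Mul(9, c)) (Function('d')(c, T) = Mul(Add(6, 3), Add(c, T)) = Mul(9, Add(T, c)) = Add(Mul(9, T), Mul(9, c)))
Function('Y')(v, X) = Pow(Add(21, Mul(8, X)), 2) (Function('Y')(v, X) = Pow(Add(Add(Mul(9, 2), Mul(9, X)), Add(3, Mul(X, -1))), 2) = Pow(Add(Add(18, Mul(9, X)), Add(3, Mul(-1, X))), 2) = Pow(Add(21, Mul(8, X)), 2))
Mul(Function('Y')(Function('w')(3, -7), n), 1163) = Mul(Pow(Add(21, Mul(8, 42)), 2), 1163) = Mul(Pow(Add(21, 336), 2), 1163) = Mul(Pow(357, 2), 1163) = Mul(127449, 1163) = 148223187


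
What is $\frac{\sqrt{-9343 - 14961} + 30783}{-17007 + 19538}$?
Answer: $\frac{30783}{2531} + \frac{28 i \sqrt{31}}{2531} \approx 12.162 + 0.061595 i$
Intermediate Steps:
$\frac{\sqrt{-9343 - 14961} + 30783}{-17007 + 19538} = \frac{\sqrt{-24304} + 30783}{2531} = \left(28 i \sqrt{31} + 30783\right) \frac{1}{2531} = \left(30783 + 28 i \sqrt{31}\right) \frac{1}{2531} = \frac{30783}{2531} + \frac{28 i \sqrt{31}}{2531}$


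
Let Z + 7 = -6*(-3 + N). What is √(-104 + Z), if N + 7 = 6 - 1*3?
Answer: I*√69 ≈ 8.3066*I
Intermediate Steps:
N = -4 (N = -7 + (6 - 1*3) = -7 + (6 - 3) = -7 + 3 = -4)
Z = 35 (Z = -7 - 6*(-3 - 4) = -7 - 6*(-7) = -7 + 42 = 35)
√(-104 + Z) = √(-104 + 35) = √(-69) = I*√69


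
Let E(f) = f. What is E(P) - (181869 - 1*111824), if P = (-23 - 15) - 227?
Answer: -70310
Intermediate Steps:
P = -265 (P = -38 - 227 = -265)
E(P) - (181869 - 1*111824) = -265 - (181869 - 1*111824) = -265 - (181869 - 111824) = -265 - 1*70045 = -265 - 70045 = -70310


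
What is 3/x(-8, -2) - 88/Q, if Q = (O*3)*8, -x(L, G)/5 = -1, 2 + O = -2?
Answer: 91/60 ≈ 1.5167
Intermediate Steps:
O = -4 (O = -2 - 2 = -4)
x(L, G) = 5 (x(L, G) = -5*(-1) = 5)
Q = -96 (Q = -4*3*8 = -12*8 = -96)
3/x(-8, -2) - 88/Q = 3/5 - 88/(-96) = 3*(1/5) - 88*(-1/96) = 3/5 + 11/12 = 91/60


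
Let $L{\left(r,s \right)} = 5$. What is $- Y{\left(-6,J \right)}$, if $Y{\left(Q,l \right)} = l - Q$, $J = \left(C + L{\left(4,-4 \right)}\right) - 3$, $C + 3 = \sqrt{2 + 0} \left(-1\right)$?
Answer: $-5 + \sqrt{2} \approx -3.5858$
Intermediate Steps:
$C = -3 - \sqrt{2}$ ($C = -3 + \sqrt{2 + 0} \left(-1\right) = -3 + \sqrt{2} \left(-1\right) = -3 - \sqrt{2} \approx -4.4142$)
$J = -1 - \sqrt{2}$ ($J = \left(\left(-3 - \sqrt{2}\right) + 5\right) - 3 = \left(2 - \sqrt{2}\right) - 3 = -1 - \sqrt{2} \approx -2.4142$)
$- Y{\left(-6,J \right)} = - (\left(-1 - \sqrt{2}\right) - -6) = - (\left(-1 - \sqrt{2}\right) + 6) = - (5 - \sqrt{2}) = -5 + \sqrt{2}$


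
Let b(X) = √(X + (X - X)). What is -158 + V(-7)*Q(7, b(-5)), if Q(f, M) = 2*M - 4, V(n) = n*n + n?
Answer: -326 + 84*I*√5 ≈ -326.0 + 187.83*I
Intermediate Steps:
b(X) = √X (b(X) = √(X + 0) = √X)
V(n) = n + n² (V(n) = n² + n = n + n²)
Q(f, M) = -4 + 2*M
-158 + V(-7)*Q(7, b(-5)) = -158 + (-7*(1 - 7))*(-4 + 2*√(-5)) = -158 + (-7*(-6))*(-4 + 2*(I*√5)) = -158 + 42*(-4 + 2*I*√5) = -158 + (-168 + 84*I*√5) = -326 + 84*I*√5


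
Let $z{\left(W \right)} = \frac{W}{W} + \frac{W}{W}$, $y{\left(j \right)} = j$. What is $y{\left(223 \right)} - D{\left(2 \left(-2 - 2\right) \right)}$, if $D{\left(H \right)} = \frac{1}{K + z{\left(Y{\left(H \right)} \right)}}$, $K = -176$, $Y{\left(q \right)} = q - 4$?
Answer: $\frac{38803}{174} \approx 223.01$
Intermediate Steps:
$Y{\left(q \right)} = -4 + q$ ($Y{\left(q \right)} = q - 4 = -4 + q$)
$z{\left(W \right)} = 2$ ($z{\left(W \right)} = 1 + 1 = 2$)
$D{\left(H \right)} = - \frac{1}{174}$ ($D{\left(H \right)} = \frac{1}{-176 + 2} = \frac{1}{-174} = - \frac{1}{174}$)
$y{\left(223 \right)} - D{\left(2 \left(-2 - 2\right) \right)} = 223 - - \frac{1}{174} = 223 + \frac{1}{174} = \frac{38803}{174}$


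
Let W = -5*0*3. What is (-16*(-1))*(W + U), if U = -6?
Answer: -96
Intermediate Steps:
W = 0 (W = 0*3 = 0)
(-16*(-1))*(W + U) = (-16*(-1))*(0 - 6) = 16*(-6) = -96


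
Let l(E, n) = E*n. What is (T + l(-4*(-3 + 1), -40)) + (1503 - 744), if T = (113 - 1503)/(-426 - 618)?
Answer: 229853/522 ≈ 440.33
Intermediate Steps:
T = 695/522 (T = -1390/(-1044) = -1390*(-1/1044) = 695/522 ≈ 1.3314)
(T + l(-4*(-3 + 1), -40)) + (1503 - 744) = (695/522 - 4*(-3 + 1)*(-40)) + (1503 - 744) = (695/522 - 4*(-2)*(-40)) + 759 = (695/522 + 8*(-40)) + 759 = (695/522 - 320) + 759 = -166345/522 + 759 = 229853/522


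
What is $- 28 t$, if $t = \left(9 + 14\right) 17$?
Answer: $-10948$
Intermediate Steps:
$t = 391$ ($t = 23 \cdot 17 = 391$)
$- 28 t = \left(-28\right) 391 = -10948$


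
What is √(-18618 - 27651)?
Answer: 3*I*√5141 ≈ 215.1*I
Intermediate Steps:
√(-18618 - 27651) = √(-46269) = 3*I*√5141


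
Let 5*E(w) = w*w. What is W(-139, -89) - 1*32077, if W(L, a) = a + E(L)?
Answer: -141509/5 ≈ -28302.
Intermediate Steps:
E(w) = w**2/5 (E(w) = (w*w)/5 = w**2/5)
W(L, a) = a + L**2/5
W(-139, -89) - 1*32077 = (-89 + (1/5)*(-139)**2) - 1*32077 = (-89 + (1/5)*19321) - 32077 = (-89 + 19321/5) - 32077 = 18876/5 - 32077 = -141509/5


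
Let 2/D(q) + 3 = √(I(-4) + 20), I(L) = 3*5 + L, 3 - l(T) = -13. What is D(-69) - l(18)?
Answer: -173/11 + √31/11 ≈ -15.221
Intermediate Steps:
l(T) = 16 (l(T) = 3 - 1*(-13) = 3 + 13 = 16)
I(L) = 15 + L
D(q) = 2/(-3 + √31) (D(q) = 2/(-3 + √((15 - 4) + 20)) = 2/(-3 + √(11 + 20)) = 2/(-3 + √31))
D(-69) - l(18) = (3/11 + √31/11) - 1*16 = (3/11 + √31/11) - 16 = -173/11 + √31/11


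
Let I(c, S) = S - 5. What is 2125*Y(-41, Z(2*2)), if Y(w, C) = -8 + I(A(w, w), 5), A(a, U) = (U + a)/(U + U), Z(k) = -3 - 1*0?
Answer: -17000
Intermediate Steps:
Z(k) = -3 (Z(k) = -3 + 0 = -3)
A(a, U) = (U + a)/(2*U) (A(a, U) = (U + a)/((2*U)) = (U + a)*(1/(2*U)) = (U + a)/(2*U))
I(c, S) = -5 + S
Y(w, C) = -8 (Y(w, C) = -8 + (-5 + 5) = -8 + 0 = -8)
2125*Y(-41, Z(2*2)) = 2125*(-8) = -17000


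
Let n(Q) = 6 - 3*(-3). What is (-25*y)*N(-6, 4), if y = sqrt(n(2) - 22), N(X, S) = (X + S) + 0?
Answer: 50*I*sqrt(7) ≈ 132.29*I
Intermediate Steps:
n(Q) = 15 (n(Q) = 6 + 9 = 15)
N(X, S) = S + X (N(X, S) = (S + X) + 0 = S + X)
y = I*sqrt(7) (y = sqrt(15 - 22) = sqrt(-7) = I*sqrt(7) ≈ 2.6458*I)
(-25*y)*N(-6, 4) = (-25*I*sqrt(7))*(4 - 6) = -25*I*sqrt(7)*(-2) = 50*I*sqrt(7)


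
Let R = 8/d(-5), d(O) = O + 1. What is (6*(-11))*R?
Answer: 132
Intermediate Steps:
d(O) = 1 + O
R = -2 (R = 8/(1 - 5) = 8/(-4) = 8*(-1/4) = -2)
(6*(-11))*R = (6*(-11))*(-2) = -66*(-2) = 132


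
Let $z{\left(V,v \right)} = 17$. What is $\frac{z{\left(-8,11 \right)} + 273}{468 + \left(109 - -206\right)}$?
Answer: $\frac{10}{27} \approx 0.37037$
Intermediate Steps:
$\frac{z{\left(-8,11 \right)} + 273}{468 + \left(109 - -206\right)} = \frac{17 + 273}{468 + \left(109 - -206\right)} = \frac{290}{468 + \left(109 + 206\right)} = \frac{290}{468 + 315} = \frac{290}{783} = 290 \cdot \frac{1}{783} = \frac{10}{27}$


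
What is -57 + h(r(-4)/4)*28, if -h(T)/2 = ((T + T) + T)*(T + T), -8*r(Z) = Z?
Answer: -249/4 ≈ -62.250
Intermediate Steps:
r(Z) = -Z/8
h(T) = -12*T² (h(T) = -2*((T + T) + T)*(T + T) = -2*(2*T + T)*2*T = -2*3*T*2*T = -12*T²)
-57 + h(r(-4)/4)*28 = -57 - 12*(-⅛*(-4)/4)²*28 = -57 - 12*((½)*(¼))²*28 = -57 - 12*(⅛)²*28 = -57 - 12*1/64*28 = -57 - 3/16*28 = -57 - 21/4 = -249/4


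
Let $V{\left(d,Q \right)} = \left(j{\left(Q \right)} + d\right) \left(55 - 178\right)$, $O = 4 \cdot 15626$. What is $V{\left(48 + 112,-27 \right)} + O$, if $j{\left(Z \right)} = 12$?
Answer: $41348$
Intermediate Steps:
$O = 62504$
$V{\left(d,Q \right)} = -1476 - 123 d$ ($V{\left(d,Q \right)} = \left(12 + d\right) \left(55 - 178\right) = \left(12 + d\right) \left(-123\right) = -1476 - 123 d$)
$V{\left(48 + 112,-27 \right)} + O = \left(-1476 - 123 \left(48 + 112\right)\right) + 62504 = \left(-1476 - 19680\right) + 62504 = -21156 + 62504 = 41348$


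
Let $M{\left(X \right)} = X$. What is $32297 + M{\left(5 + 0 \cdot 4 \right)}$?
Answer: $32302$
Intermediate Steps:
$32297 + M{\left(5 + 0 \cdot 4 \right)} = 32297 + \left(5 + 0 \cdot 4\right) = 32297 + \left(5 + 0\right) = 32297 + 5 = 32302$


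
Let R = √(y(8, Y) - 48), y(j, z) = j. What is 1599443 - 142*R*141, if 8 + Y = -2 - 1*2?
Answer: 1599443 - 40044*I*√10 ≈ 1.5994e+6 - 1.2663e+5*I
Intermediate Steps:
Y = -12 (Y = -8 + (-2 - 1*2) = -8 + (-2 - 2) = -8 - 4 = -12)
R = 2*I*√10 (R = √(8 - 48) = √(-40) = 2*I*√10 ≈ 6.3246*I)
1599443 - 142*R*141 = 1599443 - 284*I*√10*141 = 1599443 - 40044*I*√10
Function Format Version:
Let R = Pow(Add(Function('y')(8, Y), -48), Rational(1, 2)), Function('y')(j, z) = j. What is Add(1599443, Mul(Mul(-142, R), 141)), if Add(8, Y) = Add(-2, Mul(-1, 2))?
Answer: Add(1599443, Mul(-40044, I, Pow(10, Rational(1, 2)))) ≈ Add(1.5994e+6, Mul(-1.2663e+5, I))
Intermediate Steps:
Y = -12 (Y = Add(-8, Add(-2, Mul(-1, 2))) = Add(-8, Add(-2, -2)) = Add(-8, -4) = -12)
R = Mul(2, I, Pow(10, Rational(1, 2))) (R = Pow(Add(8, -48), Rational(1, 2)) = Pow(-40, Rational(1, 2)) = Mul(2, I, Pow(10, Rational(1, 2))) ≈ Mul(6.3246, I))
Add(1599443, Mul(Mul(-142, R), 141)) = Add(1599443, Mul(Mul(-142, Mul(2, I, Pow(10, Rational(1, 2)))), 141)) = Add(1599443, Mul(Mul(-284, I, Pow(10, Rational(1, 2))), 141)) = Add(1599443, Mul(-40044, I, Pow(10, Rational(1, 2))))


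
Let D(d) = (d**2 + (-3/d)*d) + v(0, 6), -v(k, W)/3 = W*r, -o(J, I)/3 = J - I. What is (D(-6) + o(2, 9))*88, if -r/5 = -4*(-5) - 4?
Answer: 131472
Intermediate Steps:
r = -80 (r = -5*(-4*(-5) - 4) = -5*(20 - 4) = -5*16 = -80)
o(J, I) = -3*J + 3*I (o(J, I) = -3*(J - I) = -3*J + 3*I)
v(k, W) = 240*W (v(k, W) = -3*W*(-80) = -(-240)*W = 240*W)
D(d) = 1437 + d**2 (D(d) = (d**2 + (-3/d)*d) + 240*6 = (d**2 - 3) + 1440 = (-3 + d**2) + 1440 = 1437 + d**2)
(D(-6) + o(2, 9))*88 = ((1437 + (-6)**2) + (-3*2 + 3*9))*88 = ((1437 + 36) + (-6 + 27))*88 = (1473 + 21)*88 = 1494*88 = 131472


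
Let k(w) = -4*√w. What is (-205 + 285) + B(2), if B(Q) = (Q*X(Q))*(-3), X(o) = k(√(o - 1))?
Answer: 104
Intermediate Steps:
X(o) = -4*(-1 + o)^(¼) (X(o) = -4*(o - 1)^(¼) = -4*(-1 + o)^(¼))
B(Q) = 12*Q*(-1 + Q)^(¼) (B(Q) = (Q*(-4*(-1 + Q)^(¼)))*(-3) = -4*Q*(-1 + Q)^(¼)*(-3) = 12*Q*(-1 + Q)^(¼))
(-205 + 285) + B(2) = (-205 + 285) + 12*2*(-1 + 2)^(¼) = 80 + 12*2*1^(¼) = 80 + 12*2*1 = 80 + 24 = 104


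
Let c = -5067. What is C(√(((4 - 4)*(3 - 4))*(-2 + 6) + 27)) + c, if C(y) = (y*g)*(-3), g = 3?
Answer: -5067 - 27*√3 ≈ -5113.8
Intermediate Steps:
C(y) = -9*y (C(y) = (y*3)*(-3) = (3*y)*(-3) = -9*y)
C(√(((4 - 4)*(3 - 4))*(-2 + 6) + 27)) + c = -9*√(((4 - 4)*(3 - 4))*(-2 + 6) + 27) - 5067 = -9*√((0*(-1))*4 + 27) - 5067 = -9*√(0*4 + 27) - 5067 = -9*√(0 + 27) - 5067 = -27*√3 - 5067 = -5067 - 27*√3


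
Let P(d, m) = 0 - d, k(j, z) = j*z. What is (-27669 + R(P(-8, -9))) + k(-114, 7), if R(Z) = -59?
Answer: -28526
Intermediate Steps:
P(d, m) = -d
(-27669 + R(P(-8, -9))) + k(-114, 7) = (-27669 - 59) - 114*7 = -27728 - 798 = -28526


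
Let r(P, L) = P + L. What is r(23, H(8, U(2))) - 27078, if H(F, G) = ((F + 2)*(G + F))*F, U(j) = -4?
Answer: -26735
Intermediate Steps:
H(F, G) = F*(2 + F)*(F + G) (H(F, G) = ((2 + F)*(F + G))*F = F*(2 + F)*(F + G))
r(P, L) = L + P
r(23, H(8, U(2))) - 27078 = (8*(8**2 + 2*8 + 2*(-4) + 8*(-4)) + 23) - 27078 = (8*(64 + 16 - 8 - 32) + 23) - 27078 = (8*40 + 23) - 27078 = (320 + 23) - 27078 = 343 - 27078 = -26735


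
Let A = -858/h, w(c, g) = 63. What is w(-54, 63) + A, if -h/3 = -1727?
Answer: 9865/157 ≈ 62.834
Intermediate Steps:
h = 5181 (h = -3*(-1727) = 5181)
A = -26/157 (A = -858/5181 = -858*1/5181 = -26/157 ≈ -0.16561)
w(-54, 63) + A = 63 - 26/157 = 9865/157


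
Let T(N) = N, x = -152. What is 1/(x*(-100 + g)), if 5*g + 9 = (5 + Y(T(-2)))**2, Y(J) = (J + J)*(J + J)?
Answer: 5/10336 ≈ 0.00048375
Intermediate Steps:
Y(J) = 4*J**2 (Y(J) = (2*J)*(2*J) = 4*J**2)
g = 432/5 (g = -9/5 + (5 + 4*(-2)**2)**2/5 = -9/5 + (5 + 4*4)**2/5 = -9/5 + (5 + 16)**2/5 = -9/5 + (1/5)*21**2 = -9/5 + (1/5)*441 = -9/5 + 441/5 = 432/5 ≈ 86.400)
1/(x*(-100 + g)) = 1/(-152*(-100 + 432/5)) = 1/(-152*(-68/5)) = 1/(10336/5) = 5/10336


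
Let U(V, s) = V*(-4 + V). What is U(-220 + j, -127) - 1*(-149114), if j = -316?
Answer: 438554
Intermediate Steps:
U(-220 + j, -127) - 1*(-149114) = (-220 - 316)*(-4 + (-220 - 316)) - 1*(-149114) = -536*(-4 - 536) + 149114 = -536*(-540) + 149114 = 289440 + 149114 = 438554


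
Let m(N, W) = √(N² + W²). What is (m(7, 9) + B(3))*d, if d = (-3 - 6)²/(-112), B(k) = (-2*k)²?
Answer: -729/28 - 81*√130/112 ≈ -34.282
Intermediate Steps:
B(k) = 4*k²
d = -81/112 (d = (-9)²*(-1/112) = 81*(-1/112) = -81/112 ≈ -0.72321)
(m(7, 9) + B(3))*d = (√(7² + 9²) + 4*3²)*(-81/112) = (√(49 + 81) + 4*9)*(-81/112) = (√130 + 36)*(-81/112) = (36 + √130)*(-81/112) = -729/28 - 81*√130/112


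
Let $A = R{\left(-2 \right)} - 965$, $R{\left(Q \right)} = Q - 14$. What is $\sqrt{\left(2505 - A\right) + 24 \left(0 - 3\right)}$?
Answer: $\sqrt{3414} \approx 58.429$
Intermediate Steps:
$R{\left(Q \right)} = -14 + Q$
$A = -981$ ($A = \left(-14 - 2\right) - 965 = -16 - 965 = -981$)
$\sqrt{\left(2505 - A\right) + 24 \left(0 - 3\right)} = \sqrt{\left(2505 - -981\right) + 24 \left(0 - 3\right)} = \sqrt{\left(2505 + 981\right) + 24 \left(-3\right)} = \sqrt{3486 - 72} = \sqrt{3414}$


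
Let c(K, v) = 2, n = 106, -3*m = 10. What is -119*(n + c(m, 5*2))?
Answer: -12852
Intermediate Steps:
m = -10/3 (m = -1/3*10 = -10/3 ≈ -3.3333)
-119*(n + c(m, 5*2)) = -119*(106 + 2) = -119*108 = -12852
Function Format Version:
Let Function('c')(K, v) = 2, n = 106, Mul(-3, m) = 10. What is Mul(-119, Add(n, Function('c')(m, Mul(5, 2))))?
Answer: -12852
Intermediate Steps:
m = Rational(-10, 3) (m = Mul(Rational(-1, 3), 10) = Rational(-10, 3) ≈ -3.3333)
Mul(-119, Add(n, Function('c')(m, Mul(5, 2)))) = Mul(-119, Add(106, 2)) = Mul(-119, 108) = -12852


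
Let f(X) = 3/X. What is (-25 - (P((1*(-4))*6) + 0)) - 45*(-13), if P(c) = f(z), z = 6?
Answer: 1119/2 ≈ 559.50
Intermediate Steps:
P(c) = 1/2 (P(c) = 3/6 = 3*(1/6) = 1/2)
(-25 - (P((1*(-4))*6) + 0)) - 45*(-13) = (-25 - (1/2 + 0)) - 45*(-13) = (-25 - 1*1/2) + 585 = (-25 - 1/2) + 585 = -51/2 + 585 = 1119/2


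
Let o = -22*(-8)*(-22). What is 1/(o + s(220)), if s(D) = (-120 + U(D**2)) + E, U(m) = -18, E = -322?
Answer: -1/4332 ≈ -0.00023084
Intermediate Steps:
o = -3872 (o = 176*(-22) = -3872)
s(D) = -460 (s(D) = (-120 - 18) - 322 = -138 - 322 = -460)
1/(o + s(220)) = 1/(-3872 - 460) = 1/(-4332) = -1/4332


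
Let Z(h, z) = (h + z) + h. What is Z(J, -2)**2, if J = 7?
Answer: 144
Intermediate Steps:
Z(h, z) = z + 2*h
Z(J, -2)**2 = (-2 + 2*7)**2 = (-2 + 14)**2 = 12**2 = 144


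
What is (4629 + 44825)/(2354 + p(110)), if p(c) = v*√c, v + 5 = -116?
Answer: 5291578/178673 + 24727*√110/16243 ≈ 45.582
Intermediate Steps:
v = -121 (v = -5 - 116 = -121)
p(c) = -121*√c
(4629 + 44825)/(2354 + p(110)) = (4629 + 44825)/(2354 - 121*√110) = 49454/(2354 - 121*√110)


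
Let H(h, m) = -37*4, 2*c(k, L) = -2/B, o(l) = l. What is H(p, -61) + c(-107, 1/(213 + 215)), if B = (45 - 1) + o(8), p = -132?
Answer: -7697/52 ≈ -148.02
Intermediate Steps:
B = 52 (B = (45 - 1) + 8 = 44 + 8 = 52)
c(k, L) = -1/52 (c(k, L) = (-2/52)/2 = (-2*1/52)/2 = (½)*(-1/26) = -1/52)
H(h, m) = -148
H(p, -61) + c(-107, 1/(213 + 215)) = -148 - 1/52 = -7697/52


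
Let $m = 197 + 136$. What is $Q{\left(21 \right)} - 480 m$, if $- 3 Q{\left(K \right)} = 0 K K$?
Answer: $-159840$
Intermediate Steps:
$m = 333$
$Q{\left(K \right)} = 0$ ($Q{\left(K \right)} = - \frac{0 K K}{3} = - \frac{0 K}{3} = \left(- \frac{1}{3}\right) 0 = 0$)
$Q{\left(21 \right)} - 480 m = 0 - 159840 = -159840$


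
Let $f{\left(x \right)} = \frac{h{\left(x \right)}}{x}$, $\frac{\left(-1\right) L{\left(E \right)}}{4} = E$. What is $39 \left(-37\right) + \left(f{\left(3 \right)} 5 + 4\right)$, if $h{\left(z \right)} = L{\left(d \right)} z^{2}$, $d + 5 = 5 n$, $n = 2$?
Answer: $-1739$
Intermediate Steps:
$d = 5$ ($d = -5 + 5 \cdot 2 = -5 + 10 = 5$)
$L{\left(E \right)} = - 4 E$
$h{\left(z \right)} = - 20 z^{2}$ ($h{\left(z \right)} = \left(-4\right) 5 z^{2} = - 20 z^{2}$)
$f{\left(x \right)} = - 20 x$ ($f{\left(x \right)} = \frac{\left(-20\right) x^{2}}{x} = - 20 x$)
$39 \left(-37\right) + \left(f{\left(3 \right)} 5 + 4\right) = 39 \left(-37\right) + \left(\left(-20\right) 3 \cdot 5 + 4\right) = -1443 + \left(\left(-60\right) 5 + 4\right) = -1443 + \left(-300 + 4\right) = -1443 - 296 = -1739$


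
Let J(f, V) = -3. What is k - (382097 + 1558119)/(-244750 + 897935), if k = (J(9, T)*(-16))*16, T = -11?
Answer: 499705864/653185 ≈ 765.03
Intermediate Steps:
k = 768 (k = -3*(-16)*16 = 48*16 = 768)
k - (382097 + 1558119)/(-244750 + 897935) = 768 - (382097 + 1558119)/(-244750 + 897935) = 768 - 1940216/653185 = 499705864/653185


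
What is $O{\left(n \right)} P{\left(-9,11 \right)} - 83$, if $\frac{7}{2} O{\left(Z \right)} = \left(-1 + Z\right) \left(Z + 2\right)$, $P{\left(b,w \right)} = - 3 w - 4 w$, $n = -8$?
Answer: $-1271$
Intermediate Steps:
$P{\left(b,w \right)} = - 7 w$
$O{\left(Z \right)} = \frac{2 \left(-1 + Z\right) \left(2 + Z\right)}{7}$ ($O{\left(Z \right)} = \frac{2 \left(-1 + Z\right) \left(Z + 2\right)}{7} = \frac{2 \left(-1 + Z\right) \left(2 + Z\right)}{7}$)
$O{\left(n \right)} P{\left(-9,11 \right)} - 83 = \left(- \frac{4}{7} + \frac{2}{7} \left(-8\right) + \frac{2 \left(-8\right)^{2}}{7}\right) \left(\left(-7\right) 11\right) - 83 = \left(- \frac{4}{7} - \frac{16}{7} + \frac{2}{7} \cdot 64\right) \left(-77\right) - 83 = \left(- \frac{4}{7} - \frac{16}{7} + \frac{128}{7}\right) \left(-77\right) - 83 = \frac{108}{7} \left(-77\right) - 83 = -1188 - 83 = -1271$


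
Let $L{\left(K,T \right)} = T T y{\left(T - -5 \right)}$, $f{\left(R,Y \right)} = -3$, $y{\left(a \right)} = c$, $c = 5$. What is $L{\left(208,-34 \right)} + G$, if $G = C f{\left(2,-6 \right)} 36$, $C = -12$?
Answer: $7076$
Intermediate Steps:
$y{\left(a \right)} = 5$
$L{\left(K,T \right)} = 5 T^{2}$ ($L{\left(K,T \right)} = T T 5 = T^{2} \cdot 5 = 5 T^{2}$)
$G = 1296$ ($G = \left(-12\right) \left(-3\right) 36 = 36 \cdot 36 = 1296$)
$L{\left(208,-34 \right)} + G = 5 \left(-34\right)^{2} + 1296 = 5 \cdot 1156 + 1296 = 5780 + 1296 = 7076$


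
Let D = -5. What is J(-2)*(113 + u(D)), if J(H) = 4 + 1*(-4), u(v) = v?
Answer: 0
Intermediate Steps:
J(H) = 0 (J(H) = 4 - 4 = 0)
J(-2)*(113 + u(D)) = 0*(113 - 5) = 0*108 = 0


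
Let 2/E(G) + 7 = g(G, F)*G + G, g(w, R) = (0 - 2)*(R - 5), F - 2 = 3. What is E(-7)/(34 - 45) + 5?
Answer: 386/77 ≈ 5.0130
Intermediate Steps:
F = 5 (F = 2 + 3 = 5)
g(w, R) = 10 - 2*R (g(w, R) = -2*(-5 + R) = 10 - 2*R)
E(G) = 2/(-7 + G) (E(G) = 2/(-7 + ((10 - 2*5)*G + G)) = 2/(-7 + ((10 - 10)*G + G)) = 2/(-7 + (0*G + G)) = 2/(-7 + (0 + G)) = 2/(-7 + G))
E(-7)/(34 - 45) + 5 = (2/(-7 - 7))/(34 - 45) + 5 = (2/(-14))/(-11) + 5 = -2*(-1)/(11*14) + 5 = -1/11*(-1/7) + 5 = 1/77 + 5 = 386/77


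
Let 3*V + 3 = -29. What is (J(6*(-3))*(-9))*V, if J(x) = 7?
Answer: 672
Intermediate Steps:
V = -32/3 (V = -1 + (⅓)*(-29) = -1 - 29/3 = -32/3 ≈ -10.667)
(J(6*(-3))*(-9))*V = (7*(-9))*(-32/3) = -63*(-32/3) = 672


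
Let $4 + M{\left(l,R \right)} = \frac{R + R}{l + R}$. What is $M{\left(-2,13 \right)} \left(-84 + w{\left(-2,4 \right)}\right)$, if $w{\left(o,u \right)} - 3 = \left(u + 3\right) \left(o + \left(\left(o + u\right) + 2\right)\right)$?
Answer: $\frac{1206}{11} \approx 109.64$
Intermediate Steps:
$M{\left(l,R \right)} = -4 + \frac{2 R}{R + l}$ ($M{\left(l,R \right)} = -4 + \frac{R + R}{l + R} = -4 + \frac{2 R}{R + l}$)
$w{\left(o,u \right)} = 3 + \left(3 + u\right) \left(2 + u + 2 o\right)$ ($w{\left(o,u \right)} = 3 + \left(u + 3\right) \left(o + \left(\left(o + u\right) + 2\right)\right) = 3 + \left(3 + u\right) \left(o + \left(2 + o + u\right)\right) = 3 + \left(3 + u\right) \left(2 + u + 2 o\right)$)
$M{\left(-2,13 \right)} \left(-84 + w{\left(-2,4 \right)}\right) = \frac{2 \left(\left(-1\right) 13 - -4\right)}{13 - 2} \left(-84 + \left(9 + 4^{2} + 5 \cdot 4 + 6 \left(-2\right) + 2 \left(-2\right) 4\right)\right) = \frac{2 \left(-13 + 4\right)}{11} \left(-84 + \left(9 + 16 + 20 - 12 - 16\right)\right) = 2 \cdot \frac{1}{11} \left(-9\right) \left(-84 + 17\right) = \left(- \frac{18}{11}\right) \left(-67\right) = \frac{1206}{11}$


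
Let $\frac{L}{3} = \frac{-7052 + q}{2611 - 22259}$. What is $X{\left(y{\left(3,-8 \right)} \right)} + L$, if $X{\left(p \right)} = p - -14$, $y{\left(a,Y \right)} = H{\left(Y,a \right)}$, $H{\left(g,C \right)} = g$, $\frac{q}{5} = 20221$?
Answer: $- \frac{164271}{19648} \approx -8.3607$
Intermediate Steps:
$q = 101105$ ($q = 5 \cdot 20221 = 101105$)
$y{\left(a,Y \right)} = Y$
$L = - \frac{282159}{19648}$ ($L = 3 \frac{-7052 + 101105}{2611 - 22259} = 3 \frac{94053}{-19648} = 3 \cdot 94053 \left(- \frac{1}{19648}\right) = 3 \left(- \frac{94053}{19648}\right) = - \frac{282159}{19648} \approx -14.361$)
$X{\left(p \right)} = 14 + p$ ($X{\left(p \right)} = p + 14 = 14 + p$)
$X{\left(y{\left(3,-8 \right)} \right)} + L = \left(14 - 8\right) - \frac{282159}{19648} = 6 - \frac{282159}{19648} = - \frac{164271}{19648}$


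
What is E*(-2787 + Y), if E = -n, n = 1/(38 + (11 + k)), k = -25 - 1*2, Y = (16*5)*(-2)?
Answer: 2947/22 ≈ 133.95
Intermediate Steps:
Y = -160 (Y = 80*(-2) = -160)
k = -27 (k = -25 - 2 = -27)
n = 1/22 (n = 1/(38 + (11 - 27)) = 1/(38 - 16) = 1/22 ≈ 0.045455)
E = -1/22 (E = -1*1/22 = -1/22 ≈ -0.045455)
E*(-2787 + Y) = -(-2787 - 160)/22 = -1/22*(-2947) = 2947/22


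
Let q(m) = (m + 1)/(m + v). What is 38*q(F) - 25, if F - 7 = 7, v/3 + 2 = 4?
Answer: 7/2 ≈ 3.5000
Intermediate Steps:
v = 6 (v = -6 + 3*4 = -6 + 12 = 6)
F = 14 (F = 7 + 7 = 14)
q(m) = (1 + m)/(6 + m) (q(m) = (m + 1)/(m + 6) = (1 + m)/(6 + m))
38*q(F) - 25 = 38*((1 + 14)/(6 + 14)) - 25 = 38*(15/20) - 25 = 38*((1/20)*15) - 25 = 38*(¾) - 25 = 57/2 - 25 = 7/2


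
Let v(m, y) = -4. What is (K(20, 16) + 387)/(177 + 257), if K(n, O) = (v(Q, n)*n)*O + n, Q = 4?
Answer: -873/434 ≈ -2.0115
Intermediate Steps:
K(n, O) = n - 4*O*n (K(n, O) = (-4*n)*O + n = -4*O*n + n = n - 4*O*n)
(K(20, 16) + 387)/(177 + 257) = (20*(1 - 4*16) + 387)/(177 + 257) = (20*(1 - 64) + 387)/434 = (20*(-63) + 387)*(1/434) = (-1260 + 387)*(1/434) = -873*1/434 = -873/434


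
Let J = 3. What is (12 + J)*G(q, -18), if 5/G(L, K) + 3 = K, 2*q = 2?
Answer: -25/7 ≈ -3.5714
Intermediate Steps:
q = 1 (q = (½)*2 = 1)
G(L, K) = 5/(-3 + K)
(12 + J)*G(q, -18) = (12 + 3)*(5/(-3 - 18)) = 15*(5/(-21)) = 15*(5*(-1/21)) = 15*(-5/21) = -25/7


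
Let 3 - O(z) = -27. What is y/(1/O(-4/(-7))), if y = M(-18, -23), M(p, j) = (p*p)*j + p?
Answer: -224100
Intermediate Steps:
O(z) = 30 (O(z) = 3 - 1*(-27) = 3 + 27 = 30)
M(p, j) = p + j*p**2 (M(p, j) = p**2*j + p = j*p**2 + p = p + j*p**2)
y = -7470 (y = -18*(1 - 23*(-18)) = -18*(1 + 414) = -18*415 = -7470)
y/(1/O(-4/(-7))) = -7470/(1/30) = -7470/1/30 = -7470*30 = -224100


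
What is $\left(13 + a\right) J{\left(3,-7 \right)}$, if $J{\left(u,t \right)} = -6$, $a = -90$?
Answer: $462$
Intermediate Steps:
$\left(13 + a\right) J{\left(3,-7 \right)} = \left(13 - 90\right) \left(-6\right) = \left(-77\right) \left(-6\right) = 462$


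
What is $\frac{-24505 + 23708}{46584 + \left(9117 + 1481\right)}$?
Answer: $- \frac{797}{57182} \approx -0.013938$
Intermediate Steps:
$\frac{-24505 + 23708}{46584 + \left(9117 + 1481\right)} = - \frac{797}{46584 + 10598} = - \frac{797}{57182}$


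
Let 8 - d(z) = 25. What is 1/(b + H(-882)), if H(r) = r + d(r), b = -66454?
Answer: -1/67353 ≈ -1.4847e-5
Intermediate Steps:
d(z) = -17 (d(z) = 8 - 1*25 = 8 - 25 = -17)
H(r) = -17 + r (H(r) = r - 17 = -17 + r)
1/(b + H(-882)) = 1/(-66454 + (-17 - 882)) = 1/(-66454 - 899) = 1/(-67353) = -1/67353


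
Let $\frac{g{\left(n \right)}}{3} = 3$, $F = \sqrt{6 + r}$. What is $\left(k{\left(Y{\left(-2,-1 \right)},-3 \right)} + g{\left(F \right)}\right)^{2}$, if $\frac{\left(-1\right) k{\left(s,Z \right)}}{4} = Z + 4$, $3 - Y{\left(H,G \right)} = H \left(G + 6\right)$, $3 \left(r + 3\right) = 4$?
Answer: $25$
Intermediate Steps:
$r = - \frac{5}{3}$ ($r = -3 + \frac{1}{3} \cdot 4 = -3 + \frac{4}{3} = - \frac{5}{3} \approx -1.6667$)
$Y{\left(H,G \right)} = 3 - H \left(6 + G\right)$ ($Y{\left(H,G \right)} = 3 - H \left(G + 6\right) = 3 - H \left(6 + G\right)$)
$k{\left(s,Z \right)} = -16 - 4 Z$ ($k{\left(s,Z \right)} = - 4 \left(Z + 4\right) = - 4 \left(4 + Z\right) = -16 - 4 Z$)
$F = \frac{\sqrt{39}}{3}$ ($F = \sqrt{6 - \frac{5}{3}} = \sqrt{\frac{13}{3}} = \frac{\sqrt{39}}{3} \approx 2.0817$)
$g{\left(n \right)} = 9$ ($g{\left(n \right)} = 3 \cdot 3 = 9$)
$\left(k{\left(Y{\left(-2,-1 \right)},-3 \right)} + g{\left(F \right)}\right)^{2} = \left(\left(-16 - -12\right) + 9\right)^{2} = \left(\left(-16 + 12\right) + 9\right)^{2} = \left(-4 + 9\right)^{2} = 5^{2} = 25$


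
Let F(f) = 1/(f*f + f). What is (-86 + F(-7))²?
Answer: 13039321/1764 ≈ 7391.9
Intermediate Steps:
F(f) = 1/(f + f²) (F(f) = 1/(f² + f) = 1/(f + f²))
(-86 + F(-7))² = (-86 + 1/((-7)*(1 - 7)))² = (-86 - ⅐/(-6))² = (-86 - ⅐*(-⅙))² = (-86 + 1/42)² = (-3611/42)² = 13039321/1764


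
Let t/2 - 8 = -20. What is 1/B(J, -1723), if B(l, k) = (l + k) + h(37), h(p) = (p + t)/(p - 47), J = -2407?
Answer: -10/41313 ≈ -0.00024205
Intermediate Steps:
t = -24 (t = 16 + 2*(-20) = 16 - 40 = -24)
h(p) = (-24 + p)/(-47 + p) (h(p) = (p - 24)/(p - 47) = (-24 + p)/(-47 + p))
B(l, k) = -13/10 + k + l (B(l, k) = (l + k) + (-24 + 37)/(-47 + 37) = (k + l) + 13/(-10) = (k + l) - 1/10*13 = (k + l) - 13/10 = -13/10 + k + l)
1/B(J, -1723) = 1/(-13/10 - 1723 - 2407) = 1/(-41313/10) = -10/41313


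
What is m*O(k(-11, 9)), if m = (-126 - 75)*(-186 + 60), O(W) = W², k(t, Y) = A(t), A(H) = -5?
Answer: 633150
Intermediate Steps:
k(t, Y) = -5
m = 25326 (m = -201*(-126) = 25326)
m*O(k(-11, 9)) = 25326*(-5)² = 25326*25 = 633150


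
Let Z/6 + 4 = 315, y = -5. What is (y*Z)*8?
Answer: -74640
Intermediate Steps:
Z = 1866 (Z = -24 + 6*315 = -24 + 1890 = 1866)
(y*Z)*8 = -5*1866*8 = -9330*8 = -74640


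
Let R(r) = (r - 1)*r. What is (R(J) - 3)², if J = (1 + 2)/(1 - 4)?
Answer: 1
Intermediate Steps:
J = -1 (J = 3/(-3) = 3*(-⅓) = -1)
R(r) = r*(-1 + r) (R(r) = (-1 + r)*r = r*(-1 + r))
(R(J) - 3)² = (-(-1 - 1) - 3)² = (-1*(-2) - 3)² = (2 - 3)² = (-1)² = 1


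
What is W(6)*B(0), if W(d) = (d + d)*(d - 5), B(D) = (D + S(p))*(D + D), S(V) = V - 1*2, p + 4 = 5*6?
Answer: 0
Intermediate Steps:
p = 26 (p = -4 + 5*6 = -4 + 30 = 26)
S(V) = -2 + V (S(V) = V - 2 = -2 + V)
B(D) = 2*D*(24 + D) (B(D) = (D + (-2 + 26))*(D + D) = (D + 24)*(2*D) = (24 + D)*(2*D) = 2*D*(24 + D))
W(d) = 2*d*(-5 + d) (W(d) = (2*d)*(-5 + d) = 2*d*(-5 + d))
W(6)*B(0) = (2*6*(-5 + 6))*(2*0*(24 + 0)) = (2*6*1)*(2*0*24) = 12*0 = 0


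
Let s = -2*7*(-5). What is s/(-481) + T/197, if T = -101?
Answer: -62371/94757 ≈ -0.65822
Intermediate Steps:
s = 70 (s = -14*(-5) = 70)
s/(-481) + T/197 = 70/(-481) - 101/197 = 70*(-1/481) - 101*1/197 = -70/481 - 101/197 = -62371/94757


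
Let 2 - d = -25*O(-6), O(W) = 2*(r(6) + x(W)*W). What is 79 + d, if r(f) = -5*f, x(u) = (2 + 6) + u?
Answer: -2019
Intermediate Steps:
x(u) = 8 + u
O(W) = -60 + 2*W*(8 + W) (O(W) = 2*(-5*6 + (8 + W)*W) = 2*(-30 + W*(8 + W)) = -60 + 2*W*(8 + W))
d = -2098 (d = 2 - (-25)*(-60 + 2*(-6)*(8 - 6)) = 2 - (-25)*(-60 + 2*(-6)*2) = 2 - (-25)*(-60 - 24) = 2 - (-25)*(-84) = 2 - 1*2100 = 2 - 2100 = -2098)
79 + d = 79 - 2098 = -2019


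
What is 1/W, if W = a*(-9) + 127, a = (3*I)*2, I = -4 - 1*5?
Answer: 1/613 ≈ 0.0016313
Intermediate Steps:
I = -9 (I = -4 - 5 = -9)
a = -54 (a = (3*(-9))*2 = -27*2 = -54)
W = 613 (W = -54*(-9) + 127 = 486 + 127 = 613)
1/W = 1/613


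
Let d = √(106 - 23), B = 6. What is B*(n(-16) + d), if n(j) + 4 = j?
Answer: -120 + 6*√83 ≈ -65.337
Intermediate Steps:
n(j) = -4 + j
d = √83 ≈ 9.1104
B*(n(-16) + d) = 6*((-4 - 16) + √83) = 6*(-20 + √83) = -120 + 6*√83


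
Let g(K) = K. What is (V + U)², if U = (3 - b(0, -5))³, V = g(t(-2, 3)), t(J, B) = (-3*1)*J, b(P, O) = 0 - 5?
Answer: 268324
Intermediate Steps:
b(P, O) = -5
t(J, B) = -3*J
V = 6 (V = -3*(-2) = 6)
U = 512 (U = (3 - 1*(-5))³ = (3 + 5)³ = 8³ = 512)
(V + U)² = (6 + 512)² = 518² = 268324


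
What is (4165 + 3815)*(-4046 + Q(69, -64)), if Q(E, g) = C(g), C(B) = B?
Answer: -32797800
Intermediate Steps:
Q(E, g) = g
(4165 + 3815)*(-4046 + Q(69, -64)) = (4165 + 3815)*(-4046 - 64) = 7980*(-4110) = -32797800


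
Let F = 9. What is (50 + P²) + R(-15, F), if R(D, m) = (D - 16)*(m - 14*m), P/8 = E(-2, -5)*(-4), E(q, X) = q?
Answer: 7773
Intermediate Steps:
P = 64 (P = 8*(-2*(-4)) = 8*8 = 64)
R(D, m) = -13*m*(-16 + D) (R(D, m) = (-16 + D)*(-13*m) = -13*m*(-16 + D))
(50 + P²) + R(-15, F) = (50 + 64²) + 13*9*(16 - 1*(-15)) = (50 + 4096) + 13*9*(16 + 15) = 4146 + 13*9*31 = 4146 + 3627 = 7773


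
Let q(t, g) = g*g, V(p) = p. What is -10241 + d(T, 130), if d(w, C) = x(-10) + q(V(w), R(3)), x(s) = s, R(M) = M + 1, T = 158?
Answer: -10235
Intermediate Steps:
R(M) = 1 + M
q(t, g) = g**2
d(w, C) = 6 (d(w, C) = -10 + (1 + 3)**2 = -10 + 4**2 = -10 + 16 = 6)
-10241 + d(T, 130) = -10241 + 6 = -10235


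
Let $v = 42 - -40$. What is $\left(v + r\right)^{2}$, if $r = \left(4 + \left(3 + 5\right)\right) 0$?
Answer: $6724$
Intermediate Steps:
$v = 82$ ($v = 42 + 40 = 82$)
$r = 0$ ($r = \left(4 + 8\right) 0 = 12 \cdot 0 = 0$)
$\left(v + r\right)^{2} = \left(82 + 0\right)^{2} = 82^{2} = 6724$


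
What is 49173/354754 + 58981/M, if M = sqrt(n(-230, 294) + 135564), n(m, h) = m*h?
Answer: 49173/354754 + 58981*sqrt(16986)/33972 ≈ 226.41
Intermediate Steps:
n(m, h) = h*m
M = 2*sqrt(16986) (M = sqrt(294*(-230) + 135564) = sqrt(-67620 + 135564) = sqrt(67944) = 2*sqrt(16986) ≈ 260.66)
49173/354754 + 58981/M = 49173/354754 + 58981/((2*sqrt(16986))) = 49173*(1/354754) + 58981*(sqrt(16986)/33972) = 49173/354754 + 58981*sqrt(16986)/33972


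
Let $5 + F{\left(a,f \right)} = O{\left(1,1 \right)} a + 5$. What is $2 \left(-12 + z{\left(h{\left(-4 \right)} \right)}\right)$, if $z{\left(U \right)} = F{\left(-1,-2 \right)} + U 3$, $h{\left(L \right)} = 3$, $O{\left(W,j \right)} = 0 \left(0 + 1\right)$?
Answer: $-6$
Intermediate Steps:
$O{\left(W,j \right)} = 0$ ($O{\left(W,j \right)} = 0 \cdot 1 = 0$)
$F{\left(a,f \right)} = 0$ ($F{\left(a,f \right)} = -5 + \left(0 a + 5\right) = -5 + \left(0 + 5\right) = -5 + 5 = 0$)
$z{\left(U \right)} = 3 U$ ($z{\left(U \right)} = 0 + U 3 = 0 + 3 U = 3 U$)
$2 \left(-12 + z{\left(h{\left(-4 \right)} \right)}\right) = 2 \left(-12 + 3 \cdot 3\right) = 2 \left(-12 + 9\right) = 2 \left(-3\right) = -6$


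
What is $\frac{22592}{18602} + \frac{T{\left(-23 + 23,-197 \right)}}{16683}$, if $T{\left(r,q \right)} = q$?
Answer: $\frac{186618871}{155168583} \approx 1.2027$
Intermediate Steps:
$\frac{22592}{18602} + \frac{T{\left(-23 + 23,-197 \right)}}{16683} = \frac{22592}{18602} - \frac{197}{16683} = 22592 \cdot \frac{1}{18602} - \frac{197}{16683} = \frac{11296}{9301} - \frac{197}{16683} = \frac{186618871}{155168583}$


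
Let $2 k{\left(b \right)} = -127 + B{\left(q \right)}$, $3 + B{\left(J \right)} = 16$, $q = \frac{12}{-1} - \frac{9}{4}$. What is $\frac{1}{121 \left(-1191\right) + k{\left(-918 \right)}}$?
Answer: $- \frac{1}{144168} \approx -6.9364 \cdot 10^{-6}$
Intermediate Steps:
$q = - \frac{57}{4}$ ($q = 12 \left(-1\right) - \frac{9}{4} = -12 - \frac{9}{4} = - \frac{57}{4} \approx -14.25$)
$B{\left(J \right)} = 13$ ($B{\left(J \right)} = -3 + 16 = 13$)
$k{\left(b \right)} = -57$ ($k{\left(b \right)} = \frac{-127 + 13}{2} = \frac{1}{2} \left(-114\right) = -57$)
$\frac{1}{121 \left(-1191\right) + k{\left(-918 \right)}} = \frac{1}{121 \left(-1191\right) - 57} = \frac{1}{-144111 - 57} = \frac{1}{-144168} = - \frac{1}{144168}$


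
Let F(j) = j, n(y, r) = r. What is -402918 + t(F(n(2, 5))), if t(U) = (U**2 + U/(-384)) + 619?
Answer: -154473221/384 ≈ -4.0227e+5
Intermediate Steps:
t(U) = 619 + U**2 - U/384 (t(U) = (U**2 - U/384) + 619 = 619 + U**2 - U/384)
-402918 + t(F(n(2, 5))) = -402918 + (619 + 5**2 - 1/384*5) = -402918 + (619 + 25 - 5/384) = -402918 + 247291/384 = -154473221/384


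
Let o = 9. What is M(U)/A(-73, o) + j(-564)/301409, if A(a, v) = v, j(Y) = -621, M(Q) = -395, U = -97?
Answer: -119062144/2712681 ≈ -43.891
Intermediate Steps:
M(U)/A(-73, o) + j(-564)/301409 = -395/9 - 621/301409 = -119062144/2712681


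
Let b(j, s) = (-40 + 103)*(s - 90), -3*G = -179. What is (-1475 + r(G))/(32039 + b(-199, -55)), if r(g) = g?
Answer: -2123/34356 ≈ -0.061794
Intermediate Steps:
G = 179/3 (G = -⅓*(-179) = 179/3 ≈ 59.667)
b(j, s) = -5670 + 63*s (b(j, s) = 63*(-90 + s) = -5670 + 63*s)
(-1475 + r(G))/(32039 + b(-199, -55)) = (-1475 + 179/3)/(32039 + (-5670 + 63*(-55))) = -4246/(3*(32039 + (-5670 - 3465))) = -4246/(3*(32039 - 9135)) = -4246/3/22904 = -4246/3*1/22904 = -2123/34356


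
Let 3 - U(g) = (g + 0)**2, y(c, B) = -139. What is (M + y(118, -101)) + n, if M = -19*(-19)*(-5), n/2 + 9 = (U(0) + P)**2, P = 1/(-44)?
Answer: -1882055/968 ≈ -1944.3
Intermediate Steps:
P = -1/44 ≈ -0.022727
U(g) = 3 - g**2 (U(g) = 3 - (g + 0)**2 = 3 - g**2)
n = -263/968 (n = -18 + 2*((3 - 1*0**2) - 1/44)**2 = -18 + 2*((3 - 1*0) - 1/44)**2 = -18 + 2*((3 + 0) - 1/44)**2 = -18 + 2*(3 - 1/44)**2 = -18 + 2*(131/44)**2 = -18 + 2*(17161/1936) = -18 + 17161/968 = -263/968 ≈ -0.27169)
M = -1805 (M = 361*(-5) = -1805)
(M + y(118, -101)) + n = (-1805 - 139) - 263/968 = -1944 - 263/968 = -1882055/968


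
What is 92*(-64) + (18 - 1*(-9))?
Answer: -5861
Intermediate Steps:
92*(-64) + (18 - 1*(-9)) = -5888 + (18 + 9) = -5888 + 27 = -5861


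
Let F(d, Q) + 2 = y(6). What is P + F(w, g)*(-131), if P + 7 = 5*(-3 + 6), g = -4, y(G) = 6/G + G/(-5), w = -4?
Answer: 1481/5 ≈ 296.20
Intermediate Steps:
y(G) = 6/G - G/5 (y(G) = 6/G + G*(-⅕) = 6/G - G/5)
F(d, Q) = -11/5 (F(d, Q) = -2 + (6/6 - ⅕*6) = -2 + (6*(⅙) - 6/5) = -2 + (1 - 6/5) = -2 - ⅕ = -11/5)
P = 8 (P = -7 + 5*(-3 + 6) = -7 + 5*3 = -7 + 15 = 8)
P + F(w, g)*(-131) = 8 - 11/5*(-131) = 8 + 1441/5 = 1481/5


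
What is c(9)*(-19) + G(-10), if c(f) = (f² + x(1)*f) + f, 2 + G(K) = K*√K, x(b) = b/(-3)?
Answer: -1655 - 10*I*√10 ≈ -1655.0 - 31.623*I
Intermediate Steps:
x(b) = -b/3 (x(b) = b*(-⅓) = -b/3)
G(K) = -2 + K^(3/2) (G(K) = -2 + K*√K = -2 + K^(3/2))
c(f) = f² + 2*f/3 (c(f) = (f² + (-⅓*1)*f) + f = (f² - f/3) + f = f² + 2*f/3)
c(9)*(-19) + G(-10) = ((⅓)*9*(2 + 3*9))*(-19) + (-2 + (-10)^(3/2)) = ((⅓)*9*(2 + 27))*(-19) + (-2 - 10*I*√10) = ((⅓)*9*29)*(-19) + (-2 - 10*I*√10) = 87*(-19) + (-2 - 10*I*√10) = -1653 + (-2 - 10*I*√10) = -1655 - 10*I*√10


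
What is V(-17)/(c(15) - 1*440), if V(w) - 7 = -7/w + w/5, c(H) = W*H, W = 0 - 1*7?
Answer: -341/46325 ≈ -0.0073610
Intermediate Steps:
W = -7 (W = 0 - 7 = -7)
c(H) = -7*H
V(w) = 7 - 7/w + w/5 (V(w) = 7 + (-7/w + w/5) = 7 - 7/w + w/5)
V(-17)/(c(15) - 1*440) = (7 - 7/(-17) + (1/5)*(-17))/(-7*15 - 1*440) = (7 - 7*(-1/17) - 17/5)/(-105 - 440) = (7 + 7/17 - 17/5)/(-545) = (341/85)*(-1/545) = -341/46325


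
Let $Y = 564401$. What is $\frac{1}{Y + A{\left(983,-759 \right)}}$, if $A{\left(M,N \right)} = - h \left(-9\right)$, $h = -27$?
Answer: $\frac{1}{564158} \approx 1.7726 \cdot 10^{-6}$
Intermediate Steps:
$A{\left(M,N \right)} = -243$ ($A{\left(M,N \right)} = - \left(-27\right) \left(-9\right) = \left(-1\right) 243 = -243$)
$\frac{1}{Y + A{\left(983,-759 \right)}} = \frac{1}{564401 - 243} = \frac{1}{564158}$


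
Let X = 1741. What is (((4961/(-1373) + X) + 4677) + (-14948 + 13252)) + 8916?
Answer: 18720013/1373 ≈ 13634.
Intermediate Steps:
(((4961/(-1373) + X) + 4677) + (-14948 + 13252)) + 8916 = (((4961/(-1373) + 1741) + 4677) + (-14948 + 13252)) + 8916 = (((4961*(-1/1373) + 1741) + 4677) - 1696) + 8916 = (((-4961/1373 + 1741) + 4677) - 1696) + 8916 = ((2385432/1373 + 4677) - 1696) + 8916 = (8806953/1373 - 1696) + 8916 = 6478345/1373 + 8916 = 18720013/1373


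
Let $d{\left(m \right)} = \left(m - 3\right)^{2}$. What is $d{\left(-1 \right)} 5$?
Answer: $80$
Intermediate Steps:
$d{\left(m \right)} = \left(-3 + m\right)^{2}$
$d{\left(-1 \right)} 5 = \left(-3 - 1\right)^{2} \cdot 5 = \left(-4\right)^{2} \cdot 5 = 16 \cdot 5 = 80$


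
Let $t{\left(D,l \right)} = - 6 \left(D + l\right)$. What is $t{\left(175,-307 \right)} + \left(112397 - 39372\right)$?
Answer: $73817$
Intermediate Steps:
$t{\left(D,l \right)} = - 6 D - 6 l$
$t{\left(175,-307 \right)} + \left(112397 - 39372\right) = \left(\left(-6\right) 175 - -1842\right) + \left(112397 - 39372\right) = \left(-1050 + 1842\right) + 73025 = 792 + 73025 = 73817$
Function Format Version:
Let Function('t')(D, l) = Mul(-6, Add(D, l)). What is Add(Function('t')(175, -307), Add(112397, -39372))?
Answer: 73817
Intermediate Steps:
Function('t')(D, l) = Add(Mul(-6, D), Mul(-6, l))
Add(Function('t')(175, -307), Add(112397, -39372)) = Add(Add(Mul(-6, 175), Mul(-6, -307)), Add(112397, -39372)) = Add(Add(-1050, 1842), 73025) = Add(792, 73025) = 73817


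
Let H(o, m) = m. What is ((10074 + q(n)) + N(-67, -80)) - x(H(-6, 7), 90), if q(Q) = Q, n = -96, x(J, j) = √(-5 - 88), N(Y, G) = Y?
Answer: 9911 - I*√93 ≈ 9911.0 - 9.6436*I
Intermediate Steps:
x(J, j) = I*√93 (x(J, j) = √(-93) = I*√93)
((10074 + q(n)) + N(-67, -80)) - x(H(-6, 7), 90) = ((10074 - 96) - 67) - I*√93 = (9978 - 67) - I*√93 = 9911 - I*√93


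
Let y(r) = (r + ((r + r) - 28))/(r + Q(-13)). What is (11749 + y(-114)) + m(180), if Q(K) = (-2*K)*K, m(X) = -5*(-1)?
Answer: 2656589/226 ≈ 11755.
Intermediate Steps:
m(X) = 5
Q(K) = -2*K²
y(r) = (-28 + 3*r)/(-338 + r) (y(r) = (r + ((r + r) - 28))/(r - 2*(-13)²) = (r + (2*r - 28))/(r - 2*169) = (r + (-28 + 2*r))/(r - 338) = (-28 + 3*r)/(-338 + r))
(11749 + y(-114)) + m(180) = (11749 + (-28 + 3*(-114))/(-338 - 114)) + 5 = (11749 + (-28 - 342)/(-452)) + 5 = (11749 - 1/452*(-370)) + 5 = (11749 + 185/226) + 5 = 2655459/226 + 5 = 2656589/226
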